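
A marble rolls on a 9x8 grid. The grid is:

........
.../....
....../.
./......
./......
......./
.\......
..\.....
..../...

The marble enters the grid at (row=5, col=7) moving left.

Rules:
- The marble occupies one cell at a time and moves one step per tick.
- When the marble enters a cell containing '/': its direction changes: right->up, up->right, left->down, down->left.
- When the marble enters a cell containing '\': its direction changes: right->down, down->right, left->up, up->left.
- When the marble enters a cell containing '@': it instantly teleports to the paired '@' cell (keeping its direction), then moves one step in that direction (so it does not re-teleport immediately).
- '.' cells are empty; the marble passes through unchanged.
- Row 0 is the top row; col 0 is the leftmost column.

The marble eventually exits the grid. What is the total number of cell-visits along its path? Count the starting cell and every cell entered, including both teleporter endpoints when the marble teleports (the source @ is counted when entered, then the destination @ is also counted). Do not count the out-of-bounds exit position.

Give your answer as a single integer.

Answer: 4

Derivation:
Step 1: enter (5,7), '/' deflects left->down, move down to (6,7)
Step 2: enter (6,7), '.' pass, move down to (7,7)
Step 3: enter (7,7), '.' pass, move down to (8,7)
Step 4: enter (8,7), '.' pass, move down to (9,7)
Step 5: at (9,7) — EXIT via bottom edge, pos 7
Path length (cell visits): 4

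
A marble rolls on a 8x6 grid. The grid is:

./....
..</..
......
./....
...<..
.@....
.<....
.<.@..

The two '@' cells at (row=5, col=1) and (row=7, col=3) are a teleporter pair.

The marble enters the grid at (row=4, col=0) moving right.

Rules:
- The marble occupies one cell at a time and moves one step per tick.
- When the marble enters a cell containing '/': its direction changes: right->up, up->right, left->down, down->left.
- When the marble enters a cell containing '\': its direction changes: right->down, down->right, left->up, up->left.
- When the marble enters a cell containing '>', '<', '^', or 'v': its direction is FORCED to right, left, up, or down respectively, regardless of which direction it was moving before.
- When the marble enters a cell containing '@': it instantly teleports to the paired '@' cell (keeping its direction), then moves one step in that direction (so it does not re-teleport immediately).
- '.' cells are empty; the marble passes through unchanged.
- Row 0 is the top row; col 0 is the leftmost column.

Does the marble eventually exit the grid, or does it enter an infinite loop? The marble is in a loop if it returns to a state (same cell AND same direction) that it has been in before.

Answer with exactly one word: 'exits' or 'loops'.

Step 1: enter (4,0), '.' pass, move right to (4,1)
Step 2: enter (4,1), '.' pass, move right to (4,2)
Step 3: enter (4,2), '.' pass, move right to (4,3)
Step 4: enter (4,3), '<' forces right->left, move left to (4,2)
Step 5: enter (4,2), '.' pass, move left to (4,1)
Step 6: enter (4,1), '.' pass, move left to (4,0)
Step 7: enter (4,0), '.' pass, move left to (4,-1)
Step 8: at (4,-1) — EXIT via left edge, pos 4

Answer: exits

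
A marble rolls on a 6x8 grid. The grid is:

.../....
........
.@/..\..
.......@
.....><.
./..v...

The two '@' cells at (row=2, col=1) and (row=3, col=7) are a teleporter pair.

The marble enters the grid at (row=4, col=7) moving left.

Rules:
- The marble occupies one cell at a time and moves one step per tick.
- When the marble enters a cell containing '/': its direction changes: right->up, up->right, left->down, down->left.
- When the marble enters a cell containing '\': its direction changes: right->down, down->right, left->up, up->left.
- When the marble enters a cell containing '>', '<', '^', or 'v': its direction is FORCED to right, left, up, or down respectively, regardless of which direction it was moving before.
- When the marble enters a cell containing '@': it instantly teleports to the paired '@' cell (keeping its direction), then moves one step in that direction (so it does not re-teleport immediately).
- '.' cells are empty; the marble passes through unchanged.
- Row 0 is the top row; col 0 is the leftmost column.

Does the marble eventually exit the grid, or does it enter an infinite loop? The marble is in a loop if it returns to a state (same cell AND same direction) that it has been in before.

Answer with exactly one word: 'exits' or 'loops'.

Step 1: enter (4,7), '.' pass, move left to (4,6)
Step 2: enter (4,6), '<' forces left->left, move left to (4,5)
Step 3: enter (4,5), '>' forces left->right, move right to (4,6)
Step 4: enter (4,6), '<' forces right->left, move left to (4,5)
Step 5: at (4,5) dir=left — LOOP DETECTED (seen before)

Answer: loops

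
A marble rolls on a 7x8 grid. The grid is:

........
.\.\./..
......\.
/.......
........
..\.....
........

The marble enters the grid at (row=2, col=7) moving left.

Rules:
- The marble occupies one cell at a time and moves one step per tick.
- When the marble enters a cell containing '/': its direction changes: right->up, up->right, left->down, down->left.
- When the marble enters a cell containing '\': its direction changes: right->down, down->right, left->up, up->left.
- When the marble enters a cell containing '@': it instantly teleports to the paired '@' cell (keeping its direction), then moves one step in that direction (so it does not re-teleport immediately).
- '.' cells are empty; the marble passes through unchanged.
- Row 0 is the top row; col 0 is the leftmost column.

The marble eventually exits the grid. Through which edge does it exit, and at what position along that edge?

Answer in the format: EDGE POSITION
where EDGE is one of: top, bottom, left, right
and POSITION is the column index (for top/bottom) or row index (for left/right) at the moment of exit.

Answer: top 6

Derivation:
Step 1: enter (2,7), '.' pass, move left to (2,6)
Step 2: enter (2,6), '\' deflects left->up, move up to (1,6)
Step 3: enter (1,6), '.' pass, move up to (0,6)
Step 4: enter (0,6), '.' pass, move up to (-1,6)
Step 5: at (-1,6) — EXIT via top edge, pos 6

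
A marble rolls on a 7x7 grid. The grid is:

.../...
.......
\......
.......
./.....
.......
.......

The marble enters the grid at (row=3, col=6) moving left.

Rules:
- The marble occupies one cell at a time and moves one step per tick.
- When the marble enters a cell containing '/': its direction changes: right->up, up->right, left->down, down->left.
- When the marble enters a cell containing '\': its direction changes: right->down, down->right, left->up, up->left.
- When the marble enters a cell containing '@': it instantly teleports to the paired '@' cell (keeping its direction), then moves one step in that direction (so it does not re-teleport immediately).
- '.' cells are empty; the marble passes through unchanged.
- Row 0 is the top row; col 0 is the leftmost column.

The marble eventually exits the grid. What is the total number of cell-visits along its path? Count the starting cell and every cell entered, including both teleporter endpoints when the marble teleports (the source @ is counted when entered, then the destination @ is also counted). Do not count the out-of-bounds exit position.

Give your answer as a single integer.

Step 1: enter (3,6), '.' pass, move left to (3,5)
Step 2: enter (3,5), '.' pass, move left to (3,4)
Step 3: enter (3,4), '.' pass, move left to (3,3)
Step 4: enter (3,3), '.' pass, move left to (3,2)
Step 5: enter (3,2), '.' pass, move left to (3,1)
Step 6: enter (3,1), '.' pass, move left to (3,0)
Step 7: enter (3,0), '.' pass, move left to (3,-1)
Step 8: at (3,-1) — EXIT via left edge, pos 3
Path length (cell visits): 7

Answer: 7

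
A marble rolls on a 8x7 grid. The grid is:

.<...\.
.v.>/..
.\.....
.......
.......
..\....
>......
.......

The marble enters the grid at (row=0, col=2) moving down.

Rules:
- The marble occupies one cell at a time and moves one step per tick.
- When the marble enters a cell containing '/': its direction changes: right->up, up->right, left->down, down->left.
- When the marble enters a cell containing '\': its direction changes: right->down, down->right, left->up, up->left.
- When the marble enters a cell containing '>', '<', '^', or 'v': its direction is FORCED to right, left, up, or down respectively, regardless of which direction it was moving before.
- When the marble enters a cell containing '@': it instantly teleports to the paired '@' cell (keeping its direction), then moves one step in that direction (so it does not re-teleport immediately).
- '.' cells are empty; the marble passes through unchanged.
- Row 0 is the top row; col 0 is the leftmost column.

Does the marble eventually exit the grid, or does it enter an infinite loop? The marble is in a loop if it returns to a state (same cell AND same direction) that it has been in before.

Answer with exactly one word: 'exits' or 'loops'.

Answer: exits

Derivation:
Step 1: enter (0,2), '.' pass, move down to (1,2)
Step 2: enter (1,2), '.' pass, move down to (2,2)
Step 3: enter (2,2), '.' pass, move down to (3,2)
Step 4: enter (3,2), '.' pass, move down to (4,2)
Step 5: enter (4,2), '.' pass, move down to (5,2)
Step 6: enter (5,2), '\' deflects down->right, move right to (5,3)
Step 7: enter (5,3), '.' pass, move right to (5,4)
Step 8: enter (5,4), '.' pass, move right to (5,5)
Step 9: enter (5,5), '.' pass, move right to (5,6)
Step 10: enter (5,6), '.' pass, move right to (5,7)
Step 11: at (5,7) — EXIT via right edge, pos 5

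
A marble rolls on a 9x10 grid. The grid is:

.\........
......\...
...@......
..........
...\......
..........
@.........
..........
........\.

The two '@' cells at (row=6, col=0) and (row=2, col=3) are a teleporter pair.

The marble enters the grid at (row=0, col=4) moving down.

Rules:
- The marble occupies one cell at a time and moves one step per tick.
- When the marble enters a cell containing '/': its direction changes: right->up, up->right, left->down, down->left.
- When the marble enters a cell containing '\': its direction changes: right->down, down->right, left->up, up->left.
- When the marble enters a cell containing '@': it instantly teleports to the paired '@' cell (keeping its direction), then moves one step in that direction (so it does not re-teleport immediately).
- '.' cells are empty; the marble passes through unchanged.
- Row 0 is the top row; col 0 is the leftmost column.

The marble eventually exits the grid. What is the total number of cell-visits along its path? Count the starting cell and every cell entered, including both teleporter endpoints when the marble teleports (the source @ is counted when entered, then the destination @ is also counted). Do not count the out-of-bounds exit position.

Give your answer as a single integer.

Step 1: enter (0,4), '.' pass, move down to (1,4)
Step 2: enter (1,4), '.' pass, move down to (2,4)
Step 3: enter (2,4), '.' pass, move down to (3,4)
Step 4: enter (3,4), '.' pass, move down to (4,4)
Step 5: enter (4,4), '.' pass, move down to (5,4)
Step 6: enter (5,4), '.' pass, move down to (6,4)
Step 7: enter (6,4), '.' pass, move down to (7,4)
Step 8: enter (7,4), '.' pass, move down to (8,4)
Step 9: enter (8,4), '.' pass, move down to (9,4)
Step 10: at (9,4) — EXIT via bottom edge, pos 4
Path length (cell visits): 9

Answer: 9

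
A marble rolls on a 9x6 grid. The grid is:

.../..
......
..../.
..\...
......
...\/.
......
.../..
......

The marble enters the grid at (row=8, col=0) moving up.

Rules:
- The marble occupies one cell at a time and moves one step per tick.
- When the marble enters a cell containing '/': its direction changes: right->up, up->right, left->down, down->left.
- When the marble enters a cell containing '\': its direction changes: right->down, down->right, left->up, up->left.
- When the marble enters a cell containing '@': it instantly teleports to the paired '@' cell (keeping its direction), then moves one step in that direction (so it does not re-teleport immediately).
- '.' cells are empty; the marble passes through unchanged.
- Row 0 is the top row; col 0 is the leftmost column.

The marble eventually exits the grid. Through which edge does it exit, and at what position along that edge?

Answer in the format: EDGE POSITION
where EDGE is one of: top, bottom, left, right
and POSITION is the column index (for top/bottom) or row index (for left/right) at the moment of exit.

Answer: top 0

Derivation:
Step 1: enter (8,0), '.' pass, move up to (7,0)
Step 2: enter (7,0), '.' pass, move up to (6,0)
Step 3: enter (6,0), '.' pass, move up to (5,0)
Step 4: enter (5,0), '.' pass, move up to (4,0)
Step 5: enter (4,0), '.' pass, move up to (3,0)
Step 6: enter (3,0), '.' pass, move up to (2,0)
Step 7: enter (2,0), '.' pass, move up to (1,0)
Step 8: enter (1,0), '.' pass, move up to (0,0)
Step 9: enter (0,0), '.' pass, move up to (-1,0)
Step 10: at (-1,0) — EXIT via top edge, pos 0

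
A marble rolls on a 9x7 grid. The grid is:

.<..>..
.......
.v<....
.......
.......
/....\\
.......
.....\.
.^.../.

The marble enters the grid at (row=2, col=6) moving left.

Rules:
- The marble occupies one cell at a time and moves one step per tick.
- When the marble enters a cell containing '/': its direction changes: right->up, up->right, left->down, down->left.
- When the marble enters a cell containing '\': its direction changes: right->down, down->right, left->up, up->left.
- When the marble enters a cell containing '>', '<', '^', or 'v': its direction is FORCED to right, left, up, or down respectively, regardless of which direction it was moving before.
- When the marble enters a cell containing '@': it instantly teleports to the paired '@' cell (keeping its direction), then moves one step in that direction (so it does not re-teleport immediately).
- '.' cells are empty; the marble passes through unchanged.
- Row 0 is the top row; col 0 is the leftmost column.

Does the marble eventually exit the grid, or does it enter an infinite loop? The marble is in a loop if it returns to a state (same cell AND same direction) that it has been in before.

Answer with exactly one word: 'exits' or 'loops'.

Answer: loops

Derivation:
Step 1: enter (2,6), '.' pass, move left to (2,5)
Step 2: enter (2,5), '.' pass, move left to (2,4)
Step 3: enter (2,4), '.' pass, move left to (2,3)
Step 4: enter (2,3), '.' pass, move left to (2,2)
Step 5: enter (2,2), '<' forces left->left, move left to (2,1)
Step 6: enter (2,1), 'v' forces left->down, move down to (3,1)
Step 7: enter (3,1), '.' pass, move down to (4,1)
Step 8: enter (4,1), '.' pass, move down to (5,1)
Step 9: enter (5,1), '.' pass, move down to (6,1)
Step 10: enter (6,1), '.' pass, move down to (7,1)
Step 11: enter (7,1), '.' pass, move down to (8,1)
Step 12: enter (8,1), '^' forces down->up, move up to (7,1)
Step 13: enter (7,1), '.' pass, move up to (6,1)
Step 14: enter (6,1), '.' pass, move up to (5,1)
Step 15: enter (5,1), '.' pass, move up to (4,1)
Step 16: enter (4,1), '.' pass, move up to (3,1)
Step 17: enter (3,1), '.' pass, move up to (2,1)
Step 18: enter (2,1), 'v' forces up->down, move down to (3,1)
Step 19: at (3,1) dir=down — LOOP DETECTED (seen before)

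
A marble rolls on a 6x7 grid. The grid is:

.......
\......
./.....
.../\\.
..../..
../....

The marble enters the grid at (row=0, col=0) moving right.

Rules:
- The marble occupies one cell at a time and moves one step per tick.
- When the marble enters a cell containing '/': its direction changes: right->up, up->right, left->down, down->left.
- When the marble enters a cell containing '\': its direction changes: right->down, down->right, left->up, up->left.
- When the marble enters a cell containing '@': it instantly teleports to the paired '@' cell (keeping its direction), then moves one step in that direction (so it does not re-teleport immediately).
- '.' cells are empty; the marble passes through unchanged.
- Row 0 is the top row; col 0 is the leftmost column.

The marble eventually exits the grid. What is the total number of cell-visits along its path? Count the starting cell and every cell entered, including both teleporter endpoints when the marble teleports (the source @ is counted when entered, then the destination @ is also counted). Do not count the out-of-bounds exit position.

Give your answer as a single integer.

Answer: 7

Derivation:
Step 1: enter (0,0), '.' pass, move right to (0,1)
Step 2: enter (0,1), '.' pass, move right to (0,2)
Step 3: enter (0,2), '.' pass, move right to (0,3)
Step 4: enter (0,3), '.' pass, move right to (0,4)
Step 5: enter (0,4), '.' pass, move right to (0,5)
Step 6: enter (0,5), '.' pass, move right to (0,6)
Step 7: enter (0,6), '.' pass, move right to (0,7)
Step 8: at (0,7) — EXIT via right edge, pos 0
Path length (cell visits): 7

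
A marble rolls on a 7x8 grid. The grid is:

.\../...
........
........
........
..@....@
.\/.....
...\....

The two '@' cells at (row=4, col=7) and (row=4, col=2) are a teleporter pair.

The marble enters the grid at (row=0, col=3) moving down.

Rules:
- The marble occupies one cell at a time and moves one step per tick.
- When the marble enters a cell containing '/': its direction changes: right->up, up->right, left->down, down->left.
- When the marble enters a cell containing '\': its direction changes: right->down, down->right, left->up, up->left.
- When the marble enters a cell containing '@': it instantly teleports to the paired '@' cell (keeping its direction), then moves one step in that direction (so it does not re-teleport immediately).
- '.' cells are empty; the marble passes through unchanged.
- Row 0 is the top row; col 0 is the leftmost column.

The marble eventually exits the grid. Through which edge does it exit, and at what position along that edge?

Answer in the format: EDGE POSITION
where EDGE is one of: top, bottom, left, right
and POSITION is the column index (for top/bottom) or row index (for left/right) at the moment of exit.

Answer: right 6

Derivation:
Step 1: enter (0,3), '.' pass, move down to (1,3)
Step 2: enter (1,3), '.' pass, move down to (2,3)
Step 3: enter (2,3), '.' pass, move down to (3,3)
Step 4: enter (3,3), '.' pass, move down to (4,3)
Step 5: enter (4,3), '.' pass, move down to (5,3)
Step 6: enter (5,3), '.' pass, move down to (6,3)
Step 7: enter (6,3), '\' deflects down->right, move right to (6,4)
Step 8: enter (6,4), '.' pass, move right to (6,5)
Step 9: enter (6,5), '.' pass, move right to (6,6)
Step 10: enter (6,6), '.' pass, move right to (6,7)
Step 11: enter (6,7), '.' pass, move right to (6,8)
Step 12: at (6,8) — EXIT via right edge, pos 6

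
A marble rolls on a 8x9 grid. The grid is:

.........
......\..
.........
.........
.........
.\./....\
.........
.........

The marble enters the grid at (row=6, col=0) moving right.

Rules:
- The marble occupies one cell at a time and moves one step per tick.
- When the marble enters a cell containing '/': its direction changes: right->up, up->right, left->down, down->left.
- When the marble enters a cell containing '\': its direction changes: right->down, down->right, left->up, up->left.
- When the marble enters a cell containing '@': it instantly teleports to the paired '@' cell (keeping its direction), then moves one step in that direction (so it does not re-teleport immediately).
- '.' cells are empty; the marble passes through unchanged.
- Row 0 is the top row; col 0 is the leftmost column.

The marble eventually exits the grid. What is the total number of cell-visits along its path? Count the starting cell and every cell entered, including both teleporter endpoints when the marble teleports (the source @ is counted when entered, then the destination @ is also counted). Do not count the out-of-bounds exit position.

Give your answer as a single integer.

Answer: 9

Derivation:
Step 1: enter (6,0), '.' pass, move right to (6,1)
Step 2: enter (6,1), '.' pass, move right to (6,2)
Step 3: enter (6,2), '.' pass, move right to (6,3)
Step 4: enter (6,3), '.' pass, move right to (6,4)
Step 5: enter (6,4), '.' pass, move right to (6,5)
Step 6: enter (6,5), '.' pass, move right to (6,6)
Step 7: enter (6,6), '.' pass, move right to (6,7)
Step 8: enter (6,7), '.' pass, move right to (6,8)
Step 9: enter (6,8), '.' pass, move right to (6,9)
Step 10: at (6,9) — EXIT via right edge, pos 6
Path length (cell visits): 9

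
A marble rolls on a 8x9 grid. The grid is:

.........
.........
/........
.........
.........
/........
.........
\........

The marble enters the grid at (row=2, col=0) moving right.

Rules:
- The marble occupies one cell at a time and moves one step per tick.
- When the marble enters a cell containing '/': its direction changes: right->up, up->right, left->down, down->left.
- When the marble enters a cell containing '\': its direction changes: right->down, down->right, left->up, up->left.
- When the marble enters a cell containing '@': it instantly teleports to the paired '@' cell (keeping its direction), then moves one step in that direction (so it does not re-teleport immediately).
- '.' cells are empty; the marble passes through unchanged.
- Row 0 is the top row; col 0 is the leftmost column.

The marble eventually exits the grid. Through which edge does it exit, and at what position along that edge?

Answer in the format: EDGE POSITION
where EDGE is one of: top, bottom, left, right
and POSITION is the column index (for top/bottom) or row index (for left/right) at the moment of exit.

Answer: top 0

Derivation:
Step 1: enter (2,0), '/' deflects right->up, move up to (1,0)
Step 2: enter (1,0), '.' pass, move up to (0,0)
Step 3: enter (0,0), '.' pass, move up to (-1,0)
Step 4: at (-1,0) — EXIT via top edge, pos 0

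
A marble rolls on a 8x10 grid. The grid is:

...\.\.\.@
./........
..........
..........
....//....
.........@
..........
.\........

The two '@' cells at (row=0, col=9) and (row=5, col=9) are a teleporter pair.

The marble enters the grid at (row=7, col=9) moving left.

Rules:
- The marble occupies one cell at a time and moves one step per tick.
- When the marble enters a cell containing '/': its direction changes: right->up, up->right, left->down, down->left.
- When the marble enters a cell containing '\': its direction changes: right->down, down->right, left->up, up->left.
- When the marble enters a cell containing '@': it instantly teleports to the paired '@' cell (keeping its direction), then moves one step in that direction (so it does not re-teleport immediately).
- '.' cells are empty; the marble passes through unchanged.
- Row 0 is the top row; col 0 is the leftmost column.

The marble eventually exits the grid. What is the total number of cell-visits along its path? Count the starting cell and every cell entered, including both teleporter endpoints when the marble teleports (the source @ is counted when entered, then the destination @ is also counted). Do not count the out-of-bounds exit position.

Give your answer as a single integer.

Answer: 23

Derivation:
Step 1: enter (7,9), '.' pass, move left to (7,8)
Step 2: enter (7,8), '.' pass, move left to (7,7)
Step 3: enter (7,7), '.' pass, move left to (7,6)
Step 4: enter (7,6), '.' pass, move left to (7,5)
Step 5: enter (7,5), '.' pass, move left to (7,4)
Step 6: enter (7,4), '.' pass, move left to (7,3)
Step 7: enter (7,3), '.' pass, move left to (7,2)
Step 8: enter (7,2), '.' pass, move left to (7,1)
Step 9: enter (7,1), '\' deflects left->up, move up to (6,1)
Step 10: enter (6,1), '.' pass, move up to (5,1)
Step 11: enter (5,1), '.' pass, move up to (4,1)
Step 12: enter (4,1), '.' pass, move up to (3,1)
Step 13: enter (3,1), '.' pass, move up to (2,1)
Step 14: enter (2,1), '.' pass, move up to (1,1)
Step 15: enter (1,1), '/' deflects up->right, move right to (1,2)
Step 16: enter (1,2), '.' pass, move right to (1,3)
Step 17: enter (1,3), '.' pass, move right to (1,4)
Step 18: enter (1,4), '.' pass, move right to (1,5)
Step 19: enter (1,5), '.' pass, move right to (1,6)
Step 20: enter (1,6), '.' pass, move right to (1,7)
Step 21: enter (1,7), '.' pass, move right to (1,8)
Step 22: enter (1,8), '.' pass, move right to (1,9)
Step 23: enter (1,9), '.' pass, move right to (1,10)
Step 24: at (1,10) — EXIT via right edge, pos 1
Path length (cell visits): 23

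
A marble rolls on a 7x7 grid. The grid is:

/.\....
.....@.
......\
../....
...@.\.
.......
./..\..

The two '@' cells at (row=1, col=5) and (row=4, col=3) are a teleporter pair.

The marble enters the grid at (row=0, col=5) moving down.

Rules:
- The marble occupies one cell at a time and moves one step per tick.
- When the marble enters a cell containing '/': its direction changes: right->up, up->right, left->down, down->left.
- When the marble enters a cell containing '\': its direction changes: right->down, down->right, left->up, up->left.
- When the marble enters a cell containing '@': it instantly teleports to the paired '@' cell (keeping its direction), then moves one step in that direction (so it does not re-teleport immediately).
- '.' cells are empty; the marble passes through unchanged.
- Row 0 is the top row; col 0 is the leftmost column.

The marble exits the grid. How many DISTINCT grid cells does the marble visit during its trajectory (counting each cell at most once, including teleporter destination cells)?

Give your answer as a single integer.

Step 1: enter (0,5), '.' pass, move down to (1,5)
Step 2: enter (1,5), '@' teleport (1,5)->(4,3), also enter (4,3), move down to (5,3)
Step 3: enter (5,3), '.' pass, move down to (6,3)
Step 4: enter (6,3), '.' pass, move down to (7,3)
Step 5: at (7,3) — EXIT via bottom edge, pos 3
Distinct cells visited: 5 (path length 5)

Answer: 5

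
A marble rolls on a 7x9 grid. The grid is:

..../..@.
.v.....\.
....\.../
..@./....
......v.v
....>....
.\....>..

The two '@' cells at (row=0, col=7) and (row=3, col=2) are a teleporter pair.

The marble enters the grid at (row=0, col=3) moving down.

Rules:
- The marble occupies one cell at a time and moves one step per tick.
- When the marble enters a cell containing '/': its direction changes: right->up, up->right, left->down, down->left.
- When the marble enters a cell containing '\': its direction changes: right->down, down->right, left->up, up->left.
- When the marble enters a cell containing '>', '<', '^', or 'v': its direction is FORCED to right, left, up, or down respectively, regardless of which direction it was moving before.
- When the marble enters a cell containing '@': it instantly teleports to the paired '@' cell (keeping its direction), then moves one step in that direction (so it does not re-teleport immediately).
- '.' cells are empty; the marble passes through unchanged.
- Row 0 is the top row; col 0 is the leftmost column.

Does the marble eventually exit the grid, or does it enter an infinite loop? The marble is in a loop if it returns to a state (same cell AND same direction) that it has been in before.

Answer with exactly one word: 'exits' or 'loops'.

Answer: exits

Derivation:
Step 1: enter (0,3), '.' pass, move down to (1,3)
Step 2: enter (1,3), '.' pass, move down to (2,3)
Step 3: enter (2,3), '.' pass, move down to (3,3)
Step 4: enter (3,3), '.' pass, move down to (4,3)
Step 5: enter (4,3), '.' pass, move down to (5,3)
Step 6: enter (5,3), '.' pass, move down to (6,3)
Step 7: enter (6,3), '.' pass, move down to (7,3)
Step 8: at (7,3) — EXIT via bottom edge, pos 3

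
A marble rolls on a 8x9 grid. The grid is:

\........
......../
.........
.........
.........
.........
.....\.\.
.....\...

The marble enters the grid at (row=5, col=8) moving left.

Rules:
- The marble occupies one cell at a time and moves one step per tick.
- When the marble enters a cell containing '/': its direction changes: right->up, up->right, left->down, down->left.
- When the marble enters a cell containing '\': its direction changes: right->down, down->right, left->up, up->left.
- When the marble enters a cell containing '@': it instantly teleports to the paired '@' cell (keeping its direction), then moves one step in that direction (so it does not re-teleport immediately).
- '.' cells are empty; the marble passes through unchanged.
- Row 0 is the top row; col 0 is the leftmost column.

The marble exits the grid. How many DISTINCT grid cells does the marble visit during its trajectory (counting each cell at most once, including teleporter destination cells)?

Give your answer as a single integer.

Answer: 9

Derivation:
Step 1: enter (5,8), '.' pass, move left to (5,7)
Step 2: enter (5,7), '.' pass, move left to (5,6)
Step 3: enter (5,6), '.' pass, move left to (5,5)
Step 4: enter (5,5), '.' pass, move left to (5,4)
Step 5: enter (5,4), '.' pass, move left to (5,3)
Step 6: enter (5,3), '.' pass, move left to (5,2)
Step 7: enter (5,2), '.' pass, move left to (5,1)
Step 8: enter (5,1), '.' pass, move left to (5,0)
Step 9: enter (5,0), '.' pass, move left to (5,-1)
Step 10: at (5,-1) — EXIT via left edge, pos 5
Distinct cells visited: 9 (path length 9)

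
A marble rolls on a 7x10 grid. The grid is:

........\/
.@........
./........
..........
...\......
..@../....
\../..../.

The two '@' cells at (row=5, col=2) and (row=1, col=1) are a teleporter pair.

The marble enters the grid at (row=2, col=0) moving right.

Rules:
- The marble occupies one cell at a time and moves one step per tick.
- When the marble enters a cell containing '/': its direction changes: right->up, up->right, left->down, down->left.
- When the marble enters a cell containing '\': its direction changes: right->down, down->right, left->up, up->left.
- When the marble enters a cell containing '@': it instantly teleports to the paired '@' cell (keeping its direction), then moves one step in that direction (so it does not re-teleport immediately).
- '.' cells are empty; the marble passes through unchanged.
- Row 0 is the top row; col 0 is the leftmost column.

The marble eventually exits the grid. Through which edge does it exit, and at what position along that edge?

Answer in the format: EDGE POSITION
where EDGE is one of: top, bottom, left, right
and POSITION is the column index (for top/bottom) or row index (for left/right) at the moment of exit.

Step 1: enter (2,0), '.' pass, move right to (2,1)
Step 2: enter (2,1), '/' deflects right->up, move up to (1,1)
Step 3: enter (1,1), '@' teleport (1,1)->(5,2), also enter (5,2), move up to (4,2)
Step 4: enter (4,2), '.' pass, move up to (3,2)
Step 5: enter (3,2), '.' pass, move up to (2,2)
Step 6: enter (2,2), '.' pass, move up to (1,2)
Step 7: enter (1,2), '.' pass, move up to (0,2)
Step 8: enter (0,2), '.' pass, move up to (-1,2)
Step 9: at (-1,2) — EXIT via top edge, pos 2

Answer: top 2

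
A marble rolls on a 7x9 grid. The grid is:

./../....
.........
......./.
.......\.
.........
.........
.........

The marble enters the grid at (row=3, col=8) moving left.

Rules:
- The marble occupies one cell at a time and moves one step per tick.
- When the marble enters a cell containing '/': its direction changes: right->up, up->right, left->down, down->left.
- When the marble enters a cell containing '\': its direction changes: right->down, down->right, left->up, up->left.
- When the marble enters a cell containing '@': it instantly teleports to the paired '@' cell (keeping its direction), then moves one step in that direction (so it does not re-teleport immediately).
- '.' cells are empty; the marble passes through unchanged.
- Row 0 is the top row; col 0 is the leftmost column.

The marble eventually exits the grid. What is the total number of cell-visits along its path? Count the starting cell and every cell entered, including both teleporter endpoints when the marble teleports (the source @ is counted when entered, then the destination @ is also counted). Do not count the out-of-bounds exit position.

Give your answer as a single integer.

Step 1: enter (3,8), '.' pass, move left to (3,7)
Step 2: enter (3,7), '\' deflects left->up, move up to (2,7)
Step 3: enter (2,7), '/' deflects up->right, move right to (2,8)
Step 4: enter (2,8), '.' pass, move right to (2,9)
Step 5: at (2,9) — EXIT via right edge, pos 2
Path length (cell visits): 4

Answer: 4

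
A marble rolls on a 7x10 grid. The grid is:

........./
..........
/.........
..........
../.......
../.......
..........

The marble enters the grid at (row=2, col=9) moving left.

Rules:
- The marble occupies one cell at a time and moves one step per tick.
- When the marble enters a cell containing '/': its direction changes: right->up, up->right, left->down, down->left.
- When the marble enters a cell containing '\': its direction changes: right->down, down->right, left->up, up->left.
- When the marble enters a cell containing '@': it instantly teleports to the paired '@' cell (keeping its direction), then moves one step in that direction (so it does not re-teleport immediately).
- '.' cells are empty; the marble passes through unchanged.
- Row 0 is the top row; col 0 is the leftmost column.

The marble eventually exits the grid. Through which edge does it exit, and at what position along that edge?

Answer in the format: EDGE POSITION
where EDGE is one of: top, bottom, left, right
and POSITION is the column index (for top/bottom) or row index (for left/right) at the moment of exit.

Step 1: enter (2,9), '.' pass, move left to (2,8)
Step 2: enter (2,8), '.' pass, move left to (2,7)
Step 3: enter (2,7), '.' pass, move left to (2,6)
Step 4: enter (2,6), '.' pass, move left to (2,5)
Step 5: enter (2,5), '.' pass, move left to (2,4)
Step 6: enter (2,4), '.' pass, move left to (2,3)
Step 7: enter (2,3), '.' pass, move left to (2,2)
Step 8: enter (2,2), '.' pass, move left to (2,1)
Step 9: enter (2,1), '.' pass, move left to (2,0)
Step 10: enter (2,0), '/' deflects left->down, move down to (3,0)
Step 11: enter (3,0), '.' pass, move down to (4,0)
Step 12: enter (4,0), '.' pass, move down to (5,0)
Step 13: enter (5,0), '.' pass, move down to (6,0)
Step 14: enter (6,0), '.' pass, move down to (7,0)
Step 15: at (7,0) — EXIT via bottom edge, pos 0

Answer: bottom 0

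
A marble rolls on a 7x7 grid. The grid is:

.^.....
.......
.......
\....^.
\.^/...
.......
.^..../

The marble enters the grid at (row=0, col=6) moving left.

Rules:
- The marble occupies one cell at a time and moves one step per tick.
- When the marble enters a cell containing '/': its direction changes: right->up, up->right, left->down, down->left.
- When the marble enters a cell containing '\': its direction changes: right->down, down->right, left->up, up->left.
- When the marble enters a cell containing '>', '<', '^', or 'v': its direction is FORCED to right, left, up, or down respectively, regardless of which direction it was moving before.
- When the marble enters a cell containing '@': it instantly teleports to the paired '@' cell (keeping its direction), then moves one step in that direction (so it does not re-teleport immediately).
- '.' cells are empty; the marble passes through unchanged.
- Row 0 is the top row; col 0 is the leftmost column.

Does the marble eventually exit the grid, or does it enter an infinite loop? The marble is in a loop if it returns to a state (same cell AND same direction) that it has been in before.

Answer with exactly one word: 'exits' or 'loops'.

Answer: exits

Derivation:
Step 1: enter (0,6), '.' pass, move left to (0,5)
Step 2: enter (0,5), '.' pass, move left to (0,4)
Step 3: enter (0,4), '.' pass, move left to (0,3)
Step 4: enter (0,3), '.' pass, move left to (0,2)
Step 5: enter (0,2), '.' pass, move left to (0,1)
Step 6: enter (0,1), '^' forces left->up, move up to (-1,1)
Step 7: at (-1,1) — EXIT via top edge, pos 1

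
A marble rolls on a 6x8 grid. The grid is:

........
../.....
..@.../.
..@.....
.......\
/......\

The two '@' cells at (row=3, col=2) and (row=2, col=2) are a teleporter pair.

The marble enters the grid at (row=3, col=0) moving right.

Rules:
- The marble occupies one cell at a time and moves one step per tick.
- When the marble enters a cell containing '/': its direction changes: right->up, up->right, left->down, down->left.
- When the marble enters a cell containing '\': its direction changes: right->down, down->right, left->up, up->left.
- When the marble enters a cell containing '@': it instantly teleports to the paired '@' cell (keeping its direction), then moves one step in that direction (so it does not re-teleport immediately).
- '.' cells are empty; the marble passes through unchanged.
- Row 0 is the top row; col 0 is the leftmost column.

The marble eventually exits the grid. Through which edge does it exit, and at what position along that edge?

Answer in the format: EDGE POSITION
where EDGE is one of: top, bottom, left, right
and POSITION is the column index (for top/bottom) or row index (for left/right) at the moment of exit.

Answer: top 6

Derivation:
Step 1: enter (3,0), '.' pass, move right to (3,1)
Step 2: enter (3,1), '.' pass, move right to (3,2)
Step 3: enter (3,2), '@' teleport (3,2)->(2,2), also enter (2,2), move right to (2,3)
Step 4: enter (2,3), '.' pass, move right to (2,4)
Step 5: enter (2,4), '.' pass, move right to (2,5)
Step 6: enter (2,5), '.' pass, move right to (2,6)
Step 7: enter (2,6), '/' deflects right->up, move up to (1,6)
Step 8: enter (1,6), '.' pass, move up to (0,6)
Step 9: enter (0,6), '.' pass, move up to (-1,6)
Step 10: at (-1,6) — EXIT via top edge, pos 6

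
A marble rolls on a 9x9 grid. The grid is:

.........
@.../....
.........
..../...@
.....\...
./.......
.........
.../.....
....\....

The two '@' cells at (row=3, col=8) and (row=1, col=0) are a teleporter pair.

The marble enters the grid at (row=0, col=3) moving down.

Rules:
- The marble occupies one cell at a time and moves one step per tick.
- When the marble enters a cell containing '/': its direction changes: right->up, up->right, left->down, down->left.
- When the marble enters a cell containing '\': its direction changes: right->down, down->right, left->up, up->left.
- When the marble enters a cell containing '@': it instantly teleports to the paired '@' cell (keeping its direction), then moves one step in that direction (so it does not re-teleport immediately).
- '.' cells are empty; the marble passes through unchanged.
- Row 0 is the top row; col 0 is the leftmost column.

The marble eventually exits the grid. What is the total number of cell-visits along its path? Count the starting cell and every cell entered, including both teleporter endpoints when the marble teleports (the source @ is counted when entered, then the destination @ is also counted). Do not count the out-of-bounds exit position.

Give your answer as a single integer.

Step 1: enter (0,3), '.' pass, move down to (1,3)
Step 2: enter (1,3), '.' pass, move down to (2,3)
Step 3: enter (2,3), '.' pass, move down to (3,3)
Step 4: enter (3,3), '.' pass, move down to (4,3)
Step 5: enter (4,3), '.' pass, move down to (5,3)
Step 6: enter (5,3), '.' pass, move down to (6,3)
Step 7: enter (6,3), '.' pass, move down to (7,3)
Step 8: enter (7,3), '/' deflects down->left, move left to (7,2)
Step 9: enter (7,2), '.' pass, move left to (7,1)
Step 10: enter (7,1), '.' pass, move left to (7,0)
Step 11: enter (7,0), '.' pass, move left to (7,-1)
Step 12: at (7,-1) — EXIT via left edge, pos 7
Path length (cell visits): 11

Answer: 11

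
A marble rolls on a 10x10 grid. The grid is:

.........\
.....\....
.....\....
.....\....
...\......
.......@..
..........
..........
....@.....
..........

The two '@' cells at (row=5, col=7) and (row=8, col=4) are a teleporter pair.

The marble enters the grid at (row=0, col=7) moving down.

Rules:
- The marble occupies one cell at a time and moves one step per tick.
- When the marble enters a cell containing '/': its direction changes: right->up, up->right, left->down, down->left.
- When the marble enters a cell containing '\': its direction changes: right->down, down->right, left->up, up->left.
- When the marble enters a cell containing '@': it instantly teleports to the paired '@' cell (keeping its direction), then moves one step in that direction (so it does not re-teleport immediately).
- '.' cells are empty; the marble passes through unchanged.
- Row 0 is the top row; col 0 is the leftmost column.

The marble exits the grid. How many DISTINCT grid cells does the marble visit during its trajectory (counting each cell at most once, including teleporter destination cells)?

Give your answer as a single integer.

Answer: 8

Derivation:
Step 1: enter (0,7), '.' pass, move down to (1,7)
Step 2: enter (1,7), '.' pass, move down to (2,7)
Step 3: enter (2,7), '.' pass, move down to (3,7)
Step 4: enter (3,7), '.' pass, move down to (4,7)
Step 5: enter (4,7), '.' pass, move down to (5,7)
Step 6: enter (5,7), '@' teleport (5,7)->(8,4), also enter (8,4), move down to (9,4)
Step 7: enter (9,4), '.' pass, move down to (10,4)
Step 8: at (10,4) — EXIT via bottom edge, pos 4
Distinct cells visited: 8 (path length 8)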